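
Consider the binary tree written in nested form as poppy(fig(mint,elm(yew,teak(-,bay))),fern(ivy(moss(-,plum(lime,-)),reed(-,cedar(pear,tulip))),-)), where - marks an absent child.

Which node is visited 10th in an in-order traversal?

plum

In-order visits the left subtree, then the node, then the right subtree.
At poppy: go left to fig.
  At fig: go left to mint.
    mint is a leaf — visit mint.
  Visit fig.
  At fig: go right to elm.
    At elm: go left to yew.
      yew is a leaf — visit yew.
    Visit elm.
    At elm: go right to teak.
      At teak: no left child.
      Visit teak.
      At teak: go right to bay.
        bay is a leaf — visit bay.
Visit poppy.
At poppy: go right to fern.
  At fern: go left to ivy.
    At ivy: go left to moss.
      At moss: no left child.
      Visit moss.
      At moss: go right to plum.
        At plum: go left to lime.
          lime is a leaf — visit lime.
        Visit plum.
        At plum: no right child.
    Visit ivy.
    At ivy: go right to reed.
      At reed: no left child.
      Visit reed.
      At reed: go right to cedar.
        At cedar: go left to pear.
          pear is a leaf — visit pear.
        Visit cedar.
        At cedar: go right to tulip.
          tulip is a leaf — visit tulip.
  Visit fern.
  At fern: no right child.
Full in-order sequence: mint, fig, yew, elm, teak, bay, poppy, moss, lime, plum, ivy, reed, pear, cedar, tulip, fern.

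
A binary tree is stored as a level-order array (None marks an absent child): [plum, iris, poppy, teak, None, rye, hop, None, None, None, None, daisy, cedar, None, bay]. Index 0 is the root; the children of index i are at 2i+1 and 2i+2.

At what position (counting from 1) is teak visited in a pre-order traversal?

3

Pre-order visits the node, then its left subtree, then its right subtree.
Visit plum.
At plum: go left to iris.
  Visit iris.
  At iris: go left to teak.
    teak is a leaf — visit teak.
  At iris: no right child.
At plum: go right to poppy.
  Visit poppy.
  At poppy: go left to rye.
    Visit rye.
    At rye: go left to daisy.
      daisy is a leaf — visit daisy.
    At rye: go right to cedar.
      cedar is a leaf — visit cedar.
  At poppy: go right to hop.
    Visit hop.
    At hop: no left child.
    At hop: go right to bay.
      bay is a leaf — visit bay.
Full pre-order sequence: plum, iris, teak, poppy, rye, daisy, cedar, hop, bay.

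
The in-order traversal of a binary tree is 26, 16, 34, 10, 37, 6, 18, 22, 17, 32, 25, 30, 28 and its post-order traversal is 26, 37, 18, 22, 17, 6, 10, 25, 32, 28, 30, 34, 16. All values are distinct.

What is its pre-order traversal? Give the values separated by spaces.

16 26 34 30 32 10 6 37 17 22 18 25 28

The last element of post-order is the root; it splits in-order into left and right subtrees.
Root 16: left subtree has 1 node {26}, right has 11 {34, 10, 37, 6, 18, 22, 17, 32, 25, 30, 28}.
  Root 34: left subtree has 0 nodes { }, right has 10 {10, 37, 6, 18, 22, 17, 32, 25, 30, 28}.
    Root 30: left subtree has 8 nodes {10, 37, 6, 18, 22, 17, 32, 25}, right has 1 {28}.
      Root 32: left subtree has 6 nodes {10, 37, 6, 18, 22, 17}, right has 1 {25}.
        Root 10: left subtree has 0 nodes { }, right has 5 {37, 6, 18, 22, 17}.
          Root 6: left subtree has 1 node {37}, right has 3 {18, 22, 17}.
            Root 17: left subtree has 2 nodes {18, 22}, right has 0 { }.
              Root 22: left subtree has 1 node {18}, right has 0 { }.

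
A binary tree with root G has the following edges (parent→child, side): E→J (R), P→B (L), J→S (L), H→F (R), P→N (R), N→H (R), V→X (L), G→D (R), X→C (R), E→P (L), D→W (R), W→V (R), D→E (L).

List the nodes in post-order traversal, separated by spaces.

Post-order visits the left subtree, then the right subtree, then the node.
At G: no left child.
At G: go right to D.
  At D: go left to E.
    At E: go left to P.
      At P: go left to B.
        B is a leaf — visit B.
      At P: go right to N.
        At N: no left child.
        At N: go right to H.
          At H: no left child.
          At H: go right to F.
            F is a leaf — visit F.
          Visit H.
        Visit N.
      Visit P.
    At E: go right to J.
      At J: go left to S.
        S is a leaf — visit S.
      At J: no right child.
      Visit J.
    Visit E.
  At D: go right to W.
    At W: no left child.
    At W: go right to V.
      At V: go left to X.
        At X: no left child.
        At X: go right to C.
          C is a leaf — visit C.
        Visit X.
      At V: no right child.
      Visit V.
    Visit W.
  Visit D.
Visit G.

B F H N P S J E C X V W D G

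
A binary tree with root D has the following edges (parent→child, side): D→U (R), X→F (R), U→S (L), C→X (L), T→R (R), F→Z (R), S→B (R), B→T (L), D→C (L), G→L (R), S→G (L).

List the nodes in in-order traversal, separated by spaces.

X F Z C D G L S T R B U

In-order visits the left subtree, then the node, then the right subtree.
At D: go left to C.
  At C: go left to X.
    At X: no left child.
    Visit X.
    At X: go right to F.
      At F: no left child.
      Visit F.
      At F: go right to Z.
        Z is a leaf — visit Z.
  Visit C.
  At C: no right child.
Visit D.
At D: go right to U.
  At U: go left to S.
    At S: go left to G.
      At G: no left child.
      Visit G.
      At G: go right to L.
        L is a leaf — visit L.
    Visit S.
    At S: go right to B.
      At B: go left to T.
        At T: no left child.
        Visit T.
        At T: go right to R.
          R is a leaf — visit R.
      Visit B.
      At B: no right child.
  Visit U.
  At U: no right child.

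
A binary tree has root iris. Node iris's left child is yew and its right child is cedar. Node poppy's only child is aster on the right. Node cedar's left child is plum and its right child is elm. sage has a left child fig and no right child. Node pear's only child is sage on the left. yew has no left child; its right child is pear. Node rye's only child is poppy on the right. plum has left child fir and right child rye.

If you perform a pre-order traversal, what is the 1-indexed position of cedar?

Pre-order visits the node, then its left subtree, then its right subtree.
Visit iris.
At iris: go left to yew.
  Visit yew.
  At yew: no left child.
  At yew: go right to pear.
    Visit pear.
    At pear: go left to sage.
      Visit sage.
      At sage: go left to fig.
        fig is a leaf — visit fig.
      At sage: no right child.
    At pear: no right child.
At iris: go right to cedar.
  Visit cedar.
  At cedar: go left to plum.
    Visit plum.
    At plum: go left to fir.
      fir is a leaf — visit fir.
    At plum: go right to rye.
      Visit rye.
      At rye: no left child.
      At rye: go right to poppy.
        Visit poppy.
        At poppy: no left child.
        At poppy: go right to aster.
          aster is a leaf — visit aster.
  At cedar: go right to elm.
    elm is a leaf — visit elm.
Full pre-order sequence: iris, yew, pear, sage, fig, cedar, plum, fir, rye, poppy, aster, elm.

6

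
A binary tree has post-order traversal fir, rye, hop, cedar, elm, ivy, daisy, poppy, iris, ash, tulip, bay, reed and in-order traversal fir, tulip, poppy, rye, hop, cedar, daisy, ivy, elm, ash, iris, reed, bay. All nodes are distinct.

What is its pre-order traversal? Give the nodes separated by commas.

reed, tulip, fir, ash, poppy, daisy, cedar, hop, rye, ivy, elm, iris, bay

The last element of post-order is the root; it splits in-order into left and right subtrees.
Root reed: left subtree has 11 nodes {fir, tulip, poppy, rye, hop, cedar, daisy, ivy, elm, ash, iris}, right has 1 {bay}.
  Root tulip: left subtree has 1 node {fir}, right has 9 {poppy, rye, hop, cedar, daisy, ivy, elm, ash, iris}.
    Root ash: left subtree has 7 nodes {poppy, rye, hop, cedar, daisy, ivy, elm}, right has 1 {iris}.
      Root poppy: left subtree has 0 nodes { }, right has 6 {rye, hop, cedar, daisy, ivy, elm}.
        Root daisy: left subtree has 3 nodes {rye, hop, cedar}, right has 2 {ivy, elm}.
          Root cedar: left subtree has 2 nodes {rye, hop}, right has 0 { }.
            Root hop: left subtree has 1 node {rye}, right has 0 { }.
          Root ivy: left subtree has 0 nodes { }, right has 1 {elm}.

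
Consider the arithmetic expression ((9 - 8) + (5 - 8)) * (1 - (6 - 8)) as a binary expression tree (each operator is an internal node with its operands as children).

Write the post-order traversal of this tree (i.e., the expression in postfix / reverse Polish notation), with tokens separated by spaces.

9 8 - 5 8 - + 1 6 8 - - *

Post-order on an expression tree gives postfix notation: for each operator, emit left operand, right operand, then the operator.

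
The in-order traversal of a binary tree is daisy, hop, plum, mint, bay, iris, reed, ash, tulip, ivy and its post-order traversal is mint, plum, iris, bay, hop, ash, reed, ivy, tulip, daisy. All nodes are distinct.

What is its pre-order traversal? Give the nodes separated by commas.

The last element of post-order is the root; it splits in-order into left and right subtrees.
Root daisy: left subtree has 0 nodes { }, right has 9 {hop, plum, mint, bay, iris, reed, ash, tulip, ivy}.
  Root tulip: left subtree has 7 nodes {hop, plum, mint, bay, iris, reed, ash}, right has 1 {ivy}.
    Root reed: left subtree has 5 nodes {hop, plum, mint, bay, iris}, right has 1 {ash}.
      Root hop: left subtree has 0 nodes { }, right has 4 {plum, mint, bay, iris}.
        Root bay: left subtree has 2 nodes {plum, mint}, right has 1 {iris}.
          Root plum: left subtree has 0 nodes { }, right has 1 {mint}.

daisy, tulip, reed, hop, bay, plum, mint, iris, ash, ivy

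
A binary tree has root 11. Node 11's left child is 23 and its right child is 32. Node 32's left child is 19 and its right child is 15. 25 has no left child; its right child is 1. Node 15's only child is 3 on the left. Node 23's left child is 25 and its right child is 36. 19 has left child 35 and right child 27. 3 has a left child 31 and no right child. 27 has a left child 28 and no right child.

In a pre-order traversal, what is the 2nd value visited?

Pre-order visits the node, then its left subtree, then its right subtree.
Visit 11.
At 11: go left to 23.
  Visit 23.
  At 23: go left to 25.
    Visit 25.
    At 25: no left child.
    At 25: go right to 1.
      1 is a leaf — visit 1.
  At 23: go right to 36.
    36 is a leaf — visit 36.
At 11: go right to 32.
  Visit 32.
  At 32: go left to 19.
    Visit 19.
    At 19: go left to 35.
      35 is a leaf — visit 35.
    At 19: go right to 27.
      Visit 27.
      At 27: go left to 28.
        28 is a leaf — visit 28.
      At 27: no right child.
  At 32: go right to 15.
    Visit 15.
    At 15: go left to 3.
      Visit 3.
      At 3: go left to 31.
        31 is a leaf — visit 31.
      At 3: no right child.
    At 15: no right child.
Full pre-order sequence: 11, 23, 25, 1, 36, 32, 19, 35, 27, 28, 15, 3, 31.

23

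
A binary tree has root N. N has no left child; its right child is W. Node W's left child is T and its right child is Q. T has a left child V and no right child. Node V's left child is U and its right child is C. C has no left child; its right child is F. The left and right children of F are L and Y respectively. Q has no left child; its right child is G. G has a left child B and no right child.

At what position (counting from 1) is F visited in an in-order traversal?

6

In-order visits the left subtree, then the node, then the right subtree.
At N: no left child.
Visit N.
At N: go right to W.
  At W: go left to T.
    At T: go left to V.
      At V: go left to U.
        U is a leaf — visit U.
      Visit V.
      At V: go right to C.
        At C: no left child.
        Visit C.
        At C: go right to F.
          At F: go left to L.
            L is a leaf — visit L.
          Visit F.
          At F: go right to Y.
            Y is a leaf — visit Y.
    Visit T.
    At T: no right child.
  Visit W.
  At W: go right to Q.
    At Q: no left child.
    Visit Q.
    At Q: go right to G.
      At G: go left to B.
        B is a leaf — visit B.
      Visit G.
      At G: no right child.
Full in-order sequence: N, U, V, C, L, F, Y, T, W, Q, B, G.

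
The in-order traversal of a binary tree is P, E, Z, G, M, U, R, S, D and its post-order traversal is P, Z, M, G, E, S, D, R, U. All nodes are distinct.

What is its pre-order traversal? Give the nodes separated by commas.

The last element of post-order is the root; it splits in-order into left and right subtrees.
Root U: left subtree has 5 nodes {P, E, Z, G, M}, right has 3 {R, S, D}.
  Root E: left subtree has 1 node {P}, right has 3 {Z, G, M}.
    Root G: left subtree has 1 node {Z}, right has 1 {M}.
  Root R: left subtree has 0 nodes { }, right has 2 {S, D}.
    Root D: left subtree has 1 node {S}, right has 0 { }.

U, E, P, G, Z, M, R, D, S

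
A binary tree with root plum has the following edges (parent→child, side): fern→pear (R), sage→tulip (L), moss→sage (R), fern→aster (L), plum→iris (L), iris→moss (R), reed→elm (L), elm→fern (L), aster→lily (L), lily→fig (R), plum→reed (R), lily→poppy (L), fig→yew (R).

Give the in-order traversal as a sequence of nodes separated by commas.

iris, moss, tulip, sage, plum, poppy, lily, fig, yew, aster, fern, pear, elm, reed

In-order visits the left subtree, then the node, then the right subtree.
At plum: go left to iris.
  At iris: no left child.
  Visit iris.
  At iris: go right to moss.
    At moss: no left child.
    Visit moss.
    At moss: go right to sage.
      At sage: go left to tulip.
        tulip is a leaf — visit tulip.
      Visit sage.
      At sage: no right child.
Visit plum.
At plum: go right to reed.
  At reed: go left to elm.
    At elm: go left to fern.
      At fern: go left to aster.
        At aster: go left to lily.
          At lily: go left to poppy.
            poppy is a leaf — visit poppy.
          Visit lily.
          At lily: go right to fig.
            At fig: no left child.
            Visit fig.
            At fig: go right to yew.
              yew is a leaf — visit yew.
        Visit aster.
        At aster: no right child.
      Visit fern.
      At fern: go right to pear.
        pear is a leaf — visit pear.
    Visit elm.
    At elm: no right child.
  Visit reed.
  At reed: no right child.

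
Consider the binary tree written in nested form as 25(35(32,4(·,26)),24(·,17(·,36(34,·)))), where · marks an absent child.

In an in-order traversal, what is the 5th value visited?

25

In-order visits the left subtree, then the node, then the right subtree.
At 25: go left to 35.
  At 35: go left to 32.
    32 is a leaf — visit 32.
  Visit 35.
  At 35: go right to 4.
    At 4: no left child.
    Visit 4.
    At 4: go right to 26.
      26 is a leaf — visit 26.
Visit 25.
At 25: go right to 24.
  At 24: no left child.
  Visit 24.
  At 24: go right to 17.
    At 17: no left child.
    Visit 17.
    At 17: go right to 36.
      At 36: go left to 34.
        34 is a leaf — visit 34.
      Visit 36.
      At 36: no right child.
Full in-order sequence: 32, 35, 4, 26, 25, 24, 17, 34, 36.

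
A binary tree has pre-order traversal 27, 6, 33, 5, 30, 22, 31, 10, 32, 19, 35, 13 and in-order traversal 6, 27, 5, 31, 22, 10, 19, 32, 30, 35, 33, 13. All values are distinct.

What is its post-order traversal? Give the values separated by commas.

The first element of pre-order is the root; it splits in-order into left and right subtrees.
Root 27: left subtree has 1 node {6}, right has 10 {5, 31, 22, 10, 19, 32, 30, 35, 33, 13}.
  Root 33: left subtree has 8 nodes {5, 31, 22, 10, 19, 32, 30, 35}, right has 1 {13}.
    Root 5: left subtree has 0 nodes { }, right has 7 {31, 22, 10, 19, 32, 30, 35}.
      Root 30: left subtree has 5 nodes {31, 22, 10, 19, 32}, right has 1 {35}.
        Root 22: left subtree has 1 node {31}, right has 3 {10, 19, 32}.
          Root 10: left subtree has 0 nodes { }, right has 2 {19, 32}.
            Root 32: left subtree has 1 node {19}, right has 0 { }.

6, 31, 19, 32, 10, 22, 35, 30, 5, 13, 33, 27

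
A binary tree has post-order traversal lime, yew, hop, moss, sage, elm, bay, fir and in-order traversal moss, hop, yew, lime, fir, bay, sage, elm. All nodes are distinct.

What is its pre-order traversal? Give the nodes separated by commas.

The last element of post-order is the root; it splits in-order into left and right subtrees.
Root fir: left subtree has 4 nodes {moss, hop, yew, lime}, right has 3 {bay, sage, elm}.
  Root moss: left subtree has 0 nodes { }, right has 3 {hop, yew, lime}.
    Root hop: left subtree has 0 nodes { }, right has 2 {yew, lime}.
      Root yew: left subtree has 0 nodes { }, right has 1 {lime}.
  Root bay: left subtree has 0 nodes { }, right has 2 {sage, elm}.
    Root elm: left subtree has 1 node {sage}, right has 0 { }.

fir, moss, hop, yew, lime, bay, elm, sage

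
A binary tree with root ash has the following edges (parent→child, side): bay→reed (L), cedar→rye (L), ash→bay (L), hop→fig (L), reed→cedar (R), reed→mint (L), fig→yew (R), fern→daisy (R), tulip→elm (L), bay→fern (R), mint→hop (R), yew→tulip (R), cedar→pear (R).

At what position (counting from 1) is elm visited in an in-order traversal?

4

In-order visits the left subtree, then the node, then the right subtree.
At ash: go left to bay.
  At bay: go left to reed.
    At reed: go left to mint.
      At mint: no left child.
      Visit mint.
      At mint: go right to hop.
        At hop: go left to fig.
          At fig: no left child.
          Visit fig.
          At fig: go right to yew.
            At yew: no left child.
            Visit yew.
            At yew: go right to tulip.
              At tulip: go left to elm.
                elm is a leaf — visit elm.
              Visit tulip.
              At tulip: no right child.
        Visit hop.
        At hop: no right child.
    Visit reed.
    At reed: go right to cedar.
      At cedar: go left to rye.
        rye is a leaf — visit rye.
      Visit cedar.
      At cedar: go right to pear.
        pear is a leaf — visit pear.
  Visit bay.
  At bay: go right to fern.
    At fern: no left child.
    Visit fern.
    At fern: go right to daisy.
      daisy is a leaf — visit daisy.
Visit ash.
At ash: no right child.
Full in-order sequence: mint, fig, yew, elm, tulip, hop, reed, rye, cedar, pear, bay, fern, daisy, ash.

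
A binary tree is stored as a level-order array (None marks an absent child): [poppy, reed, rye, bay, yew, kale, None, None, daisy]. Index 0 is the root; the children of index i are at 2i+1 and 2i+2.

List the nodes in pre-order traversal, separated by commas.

Pre-order visits the node, then its left subtree, then its right subtree.
Visit poppy.
At poppy: go left to reed.
  Visit reed.
  At reed: go left to bay.
    Visit bay.
    At bay: no left child.
    At bay: go right to daisy.
      daisy is a leaf — visit daisy.
  At reed: go right to yew.
    yew is a leaf — visit yew.
At poppy: go right to rye.
  Visit rye.
  At rye: go left to kale.
    kale is a leaf — visit kale.
  At rye: no right child.

poppy, reed, bay, daisy, yew, rye, kale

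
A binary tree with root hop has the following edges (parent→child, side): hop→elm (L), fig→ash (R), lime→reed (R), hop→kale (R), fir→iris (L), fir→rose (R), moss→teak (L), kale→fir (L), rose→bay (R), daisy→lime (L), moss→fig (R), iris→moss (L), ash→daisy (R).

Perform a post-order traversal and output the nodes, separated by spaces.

elm teak reed lime daisy ash fig moss iris bay rose fir kale hop

Post-order visits the left subtree, then the right subtree, then the node.
At hop: go left to elm.
  elm is a leaf — visit elm.
At hop: go right to kale.
  At kale: go left to fir.
    At fir: go left to iris.
      At iris: go left to moss.
        At moss: go left to teak.
          teak is a leaf — visit teak.
        At moss: go right to fig.
          At fig: no left child.
          At fig: go right to ash.
            At ash: no left child.
            At ash: go right to daisy.
              At daisy: go left to lime.
                At lime: no left child.
                At lime: go right to reed.
                  reed is a leaf — visit reed.
                Visit lime.
              At daisy: no right child.
              Visit daisy.
            Visit ash.
          Visit fig.
        Visit moss.
      At iris: no right child.
      Visit iris.
    At fir: go right to rose.
      At rose: no left child.
      At rose: go right to bay.
        bay is a leaf — visit bay.
      Visit rose.
    Visit fir.
  At kale: no right child.
  Visit kale.
Visit hop.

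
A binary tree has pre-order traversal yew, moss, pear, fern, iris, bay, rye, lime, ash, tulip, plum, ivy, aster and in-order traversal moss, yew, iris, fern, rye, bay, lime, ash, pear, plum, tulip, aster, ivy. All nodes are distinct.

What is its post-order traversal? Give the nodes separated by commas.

moss, iris, rye, ash, lime, bay, fern, plum, aster, ivy, tulip, pear, yew

The first element of pre-order is the root; it splits in-order into left and right subtrees.
Root yew: left subtree has 1 node {moss}, right has 11 {iris, fern, rye, bay, lime, ash, pear, plum, tulip, aster, ivy}.
  Root pear: left subtree has 6 nodes {iris, fern, rye, bay, lime, ash}, right has 4 {plum, tulip, aster, ivy}.
    Root fern: left subtree has 1 node {iris}, right has 4 {rye, bay, lime, ash}.
      Root bay: left subtree has 1 node {rye}, right has 2 {lime, ash}.
        Root lime: left subtree has 0 nodes { }, right has 1 {ash}.
    Root tulip: left subtree has 1 node {plum}, right has 2 {aster, ivy}.
      Root ivy: left subtree has 1 node {aster}, right has 0 { }.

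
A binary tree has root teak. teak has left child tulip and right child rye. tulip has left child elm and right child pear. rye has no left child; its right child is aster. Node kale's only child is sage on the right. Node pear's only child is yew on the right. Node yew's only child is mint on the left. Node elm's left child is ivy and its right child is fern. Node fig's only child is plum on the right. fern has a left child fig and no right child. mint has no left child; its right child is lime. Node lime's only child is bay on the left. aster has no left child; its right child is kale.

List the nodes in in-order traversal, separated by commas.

ivy, elm, fig, plum, fern, tulip, pear, mint, bay, lime, yew, teak, rye, aster, kale, sage

In-order visits the left subtree, then the node, then the right subtree.
At teak: go left to tulip.
  At tulip: go left to elm.
    At elm: go left to ivy.
      ivy is a leaf — visit ivy.
    Visit elm.
    At elm: go right to fern.
      At fern: go left to fig.
        At fig: no left child.
        Visit fig.
        At fig: go right to plum.
          plum is a leaf — visit plum.
      Visit fern.
      At fern: no right child.
  Visit tulip.
  At tulip: go right to pear.
    At pear: no left child.
    Visit pear.
    At pear: go right to yew.
      At yew: go left to mint.
        At mint: no left child.
        Visit mint.
        At mint: go right to lime.
          At lime: go left to bay.
            bay is a leaf — visit bay.
          Visit lime.
          At lime: no right child.
      Visit yew.
      At yew: no right child.
Visit teak.
At teak: go right to rye.
  At rye: no left child.
  Visit rye.
  At rye: go right to aster.
    At aster: no left child.
    Visit aster.
    At aster: go right to kale.
      At kale: no left child.
      Visit kale.
      At kale: go right to sage.
        sage is a leaf — visit sage.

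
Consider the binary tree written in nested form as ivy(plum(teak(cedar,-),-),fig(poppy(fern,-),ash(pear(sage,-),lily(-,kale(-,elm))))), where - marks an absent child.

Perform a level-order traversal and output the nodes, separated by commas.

ivy, plum, fig, teak, poppy, ash, cedar, fern, pear, lily, sage, kale, elm

Level-order visits nodes level by level from the root, left to right within each level.
Level 0: ivy
Level 1: plum, fig
Level 2: teak, poppy, ash
Level 3: cedar, fern, pear, lily
Level 4: sage, kale
Level 5: elm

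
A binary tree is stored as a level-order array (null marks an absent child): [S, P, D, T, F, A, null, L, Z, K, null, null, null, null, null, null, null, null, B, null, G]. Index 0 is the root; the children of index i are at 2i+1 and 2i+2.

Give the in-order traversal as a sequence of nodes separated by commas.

L, T, Z, B, P, K, G, F, S, A, D

In-order visits the left subtree, then the node, then the right subtree.
At S: go left to P.
  At P: go left to T.
    At T: go left to L.
      L is a leaf — visit L.
    Visit T.
    At T: go right to Z.
      At Z: no left child.
      Visit Z.
      At Z: go right to B.
        B is a leaf — visit B.
  Visit P.
  At P: go right to F.
    At F: go left to K.
      At K: no left child.
      Visit K.
      At K: go right to G.
        G is a leaf — visit G.
    Visit F.
    At F: no right child.
Visit S.
At S: go right to D.
  At D: go left to A.
    A is a leaf — visit A.
  Visit D.
  At D: no right child.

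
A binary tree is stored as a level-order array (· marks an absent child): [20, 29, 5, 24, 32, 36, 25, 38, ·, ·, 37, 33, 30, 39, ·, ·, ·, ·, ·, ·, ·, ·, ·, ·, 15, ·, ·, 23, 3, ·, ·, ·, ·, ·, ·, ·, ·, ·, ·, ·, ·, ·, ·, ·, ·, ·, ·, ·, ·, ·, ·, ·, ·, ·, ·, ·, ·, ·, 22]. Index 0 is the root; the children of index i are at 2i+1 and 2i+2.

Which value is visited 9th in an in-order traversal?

36

In-order visits the left subtree, then the node, then the right subtree.
At 20: go left to 29.
  At 29: go left to 24.
    At 24: go left to 38.
      38 is a leaf — visit 38.
    Visit 24.
    At 24: no right child.
  Visit 29.
  At 29: go right to 32.
    At 32: no left child.
    Visit 32.
    At 32: go right to 37.
      37 is a leaf — visit 37.
Visit 20.
At 20: go right to 5.
  At 5: go left to 36.
    At 36: go left to 33.
      At 33: no left child.
      Visit 33.
      At 33: go right to 15.
        15 is a leaf — visit 15.
    Visit 36.
    At 36: go right to 30.
      30 is a leaf — visit 30.
  Visit 5.
  At 5: go right to 25.
    At 25: go left to 39.
      At 39: go left to 23.
        23 is a leaf — visit 23.
      Visit 39.
      At 39: go right to 3.
        At 3: no left child.
        Visit 3.
        At 3: go right to 22.
          22 is a leaf — visit 22.
    Visit 25.
    At 25: no right child.
Full in-order sequence: 38, 24, 29, 32, 37, 20, 33, 15, 36, 30, 5, 23, 39, 3, 22, 25.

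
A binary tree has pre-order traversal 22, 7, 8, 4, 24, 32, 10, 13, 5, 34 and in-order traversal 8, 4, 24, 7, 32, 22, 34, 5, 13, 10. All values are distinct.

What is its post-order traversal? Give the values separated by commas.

The first element of pre-order is the root; it splits in-order into left and right subtrees.
Root 22: left subtree has 5 nodes {8, 4, 24, 7, 32}, right has 4 {34, 5, 13, 10}.
  Root 7: left subtree has 3 nodes {8, 4, 24}, right has 1 {32}.
    Root 8: left subtree has 0 nodes { }, right has 2 {4, 24}.
      Root 4: left subtree has 0 nodes { }, right has 1 {24}.
  Root 10: left subtree has 3 nodes {34, 5, 13}, right has 0 { }.
    Root 13: left subtree has 2 nodes {34, 5}, right has 0 { }.
      Root 5: left subtree has 1 node {34}, right has 0 { }.

24, 4, 8, 32, 7, 34, 5, 13, 10, 22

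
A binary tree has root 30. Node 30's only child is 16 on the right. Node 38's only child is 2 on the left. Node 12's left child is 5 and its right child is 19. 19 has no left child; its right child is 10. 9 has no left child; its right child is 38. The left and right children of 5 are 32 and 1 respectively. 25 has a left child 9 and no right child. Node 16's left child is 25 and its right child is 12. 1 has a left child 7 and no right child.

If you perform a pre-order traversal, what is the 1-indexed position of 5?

8

Pre-order visits the node, then its left subtree, then its right subtree.
Visit 30.
At 30: no left child.
At 30: go right to 16.
  Visit 16.
  At 16: go left to 25.
    Visit 25.
    At 25: go left to 9.
      Visit 9.
      At 9: no left child.
      At 9: go right to 38.
        Visit 38.
        At 38: go left to 2.
          2 is a leaf — visit 2.
        At 38: no right child.
    At 25: no right child.
  At 16: go right to 12.
    Visit 12.
    At 12: go left to 5.
      Visit 5.
      At 5: go left to 32.
        32 is a leaf — visit 32.
      At 5: go right to 1.
        Visit 1.
        At 1: go left to 7.
          7 is a leaf — visit 7.
        At 1: no right child.
    At 12: go right to 19.
      Visit 19.
      At 19: no left child.
      At 19: go right to 10.
        10 is a leaf — visit 10.
Full pre-order sequence: 30, 16, 25, 9, 38, 2, 12, 5, 32, 1, 7, 19, 10.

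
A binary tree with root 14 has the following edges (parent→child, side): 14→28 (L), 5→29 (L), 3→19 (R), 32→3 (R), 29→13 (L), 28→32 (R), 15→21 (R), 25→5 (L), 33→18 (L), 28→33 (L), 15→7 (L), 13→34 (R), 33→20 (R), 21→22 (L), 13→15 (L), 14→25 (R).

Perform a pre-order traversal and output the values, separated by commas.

14, 28, 33, 18, 20, 32, 3, 19, 25, 5, 29, 13, 15, 7, 21, 22, 34

Pre-order visits the node, then its left subtree, then its right subtree.
Visit 14.
At 14: go left to 28.
  Visit 28.
  At 28: go left to 33.
    Visit 33.
    At 33: go left to 18.
      18 is a leaf — visit 18.
    At 33: go right to 20.
      20 is a leaf — visit 20.
  At 28: go right to 32.
    Visit 32.
    At 32: no left child.
    At 32: go right to 3.
      Visit 3.
      At 3: no left child.
      At 3: go right to 19.
        19 is a leaf — visit 19.
At 14: go right to 25.
  Visit 25.
  At 25: go left to 5.
    Visit 5.
    At 5: go left to 29.
      Visit 29.
      At 29: go left to 13.
        Visit 13.
        At 13: go left to 15.
          Visit 15.
          At 15: go left to 7.
            7 is a leaf — visit 7.
          At 15: go right to 21.
            Visit 21.
            At 21: go left to 22.
              22 is a leaf — visit 22.
            At 21: no right child.
        At 13: go right to 34.
          34 is a leaf — visit 34.
      At 29: no right child.
    At 5: no right child.
  At 25: no right child.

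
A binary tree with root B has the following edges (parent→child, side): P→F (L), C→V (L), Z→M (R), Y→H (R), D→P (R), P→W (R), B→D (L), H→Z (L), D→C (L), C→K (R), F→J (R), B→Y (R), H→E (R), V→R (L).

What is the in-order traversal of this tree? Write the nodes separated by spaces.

R V C K D F J P W B Y Z M H E

In-order visits the left subtree, then the node, then the right subtree.
At B: go left to D.
  At D: go left to C.
    At C: go left to V.
      At V: go left to R.
        R is a leaf — visit R.
      Visit V.
      At V: no right child.
    Visit C.
    At C: go right to K.
      K is a leaf — visit K.
  Visit D.
  At D: go right to P.
    At P: go left to F.
      At F: no left child.
      Visit F.
      At F: go right to J.
        J is a leaf — visit J.
    Visit P.
    At P: go right to W.
      W is a leaf — visit W.
Visit B.
At B: go right to Y.
  At Y: no left child.
  Visit Y.
  At Y: go right to H.
    At H: go left to Z.
      At Z: no left child.
      Visit Z.
      At Z: go right to M.
        M is a leaf — visit M.
    Visit H.
    At H: go right to E.
      E is a leaf — visit E.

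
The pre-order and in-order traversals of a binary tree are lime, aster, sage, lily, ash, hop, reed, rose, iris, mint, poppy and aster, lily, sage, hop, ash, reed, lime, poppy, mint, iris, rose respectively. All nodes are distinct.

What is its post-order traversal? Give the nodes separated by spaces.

lily hop reed ash sage aster poppy mint iris rose lime

The first element of pre-order is the root; it splits in-order into left and right subtrees.
Root lime: left subtree has 6 nodes {aster, lily, sage, hop, ash, reed}, right has 4 {poppy, mint, iris, rose}.
  Root aster: left subtree has 0 nodes { }, right has 5 {lily, sage, hop, ash, reed}.
    Root sage: left subtree has 1 node {lily}, right has 3 {hop, ash, reed}.
      Root ash: left subtree has 1 node {hop}, right has 1 {reed}.
  Root rose: left subtree has 3 nodes {poppy, mint, iris}, right has 0 { }.
    Root iris: left subtree has 2 nodes {poppy, mint}, right has 0 { }.
      Root mint: left subtree has 1 node {poppy}, right has 0 { }.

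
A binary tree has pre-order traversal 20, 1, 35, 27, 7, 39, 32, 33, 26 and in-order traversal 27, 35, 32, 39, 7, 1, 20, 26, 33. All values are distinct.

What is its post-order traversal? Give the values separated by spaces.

The first element of pre-order is the root; it splits in-order into left and right subtrees.
Root 20: left subtree has 6 nodes {27, 35, 32, 39, 7, 1}, right has 2 {26, 33}.
  Root 1: left subtree has 5 nodes {27, 35, 32, 39, 7}, right has 0 { }.
    Root 35: left subtree has 1 node {27}, right has 3 {32, 39, 7}.
      Root 7: left subtree has 2 nodes {32, 39}, right has 0 { }.
        Root 39: left subtree has 1 node {32}, right has 0 { }.
  Root 33: left subtree has 1 node {26}, right has 0 { }.

27 32 39 7 35 1 26 33 20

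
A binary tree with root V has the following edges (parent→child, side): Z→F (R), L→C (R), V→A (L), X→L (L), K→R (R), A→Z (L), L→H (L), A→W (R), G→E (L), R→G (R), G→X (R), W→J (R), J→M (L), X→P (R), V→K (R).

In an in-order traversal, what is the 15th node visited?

In-order visits the left subtree, then the node, then the right subtree.
At V: go left to A.
  At A: go left to Z.
    At Z: no left child.
    Visit Z.
    At Z: go right to F.
      F is a leaf — visit F.
  Visit A.
  At A: go right to W.
    At W: no left child.
    Visit W.
    At W: go right to J.
      At J: go left to M.
        M is a leaf — visit M.
      Visit J.
      At J: no right child.
Visit V.
At V: go right to K.
  At K: no left child.
  Visit K.
  At K: go right to R.
    At R: no left child.
    Visit R.
    At R: go right to G.
      At G: go left to E.
        E is a leaf — visit E.
      Visit G.
      At G: go right to X.
        At X: go left to L.
          At L: go left to H.
            H is a leaf — visit H.
          Visit L.
          At L: go right to C.
            C is a leaf — visit C.
        Visit X.
        At X: go right to P.
          P is a leaf — visit P.
Full in-order sequence: Z, F, A, W, M, J, V, K, R, E, G, H, L, C, X, P.

X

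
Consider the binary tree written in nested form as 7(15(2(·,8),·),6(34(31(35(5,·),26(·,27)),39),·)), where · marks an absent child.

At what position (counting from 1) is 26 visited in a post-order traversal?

7

Post-order visits the left subtree, then the right subtree, then the node.
At 7: go left to 15.
  At 15: go left to 2.
    At 2: no left child.
    At 2: go right to 8.
      8 is a leaf — visit 8.
    Visit 2.
  At 15: no right child.
  Visit 15.
At 7: go right to 6.
  At 6: go left to 34.
    At 34: go left to 31.
      At 31: go left to 35.
        At 35: go left to 5.
          5 is a leaf — visit 5.
        At 35: no right child.
        Visit 35.
      At 31: go right to 26.
        At 26: no left child.
        At 26: go right to 27.
          27 is a leaf — visit 27.
        Visit 26.
      Visit 31.
    At 34: go right to 39.
      39 is a leaf — visit 39.
    Visit 34.
  At 6: no right child.
  Visit 6.
Visit 7.
Full post-order sequence: 8, 2, 15, 5, 35, 27, 26, 31, 39, 34, 6, 7.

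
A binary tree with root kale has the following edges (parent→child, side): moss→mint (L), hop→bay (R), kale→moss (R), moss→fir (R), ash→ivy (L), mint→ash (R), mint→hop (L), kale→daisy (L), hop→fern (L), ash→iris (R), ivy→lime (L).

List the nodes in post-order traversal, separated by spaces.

Post-order visits the left subtree, then the right subtree, then the node.
At kale: go left to daisy.
  daisy is a leaf — visit daisy.
At kale: go right to moss.
  At moss: go left to mint.
    At mint: go left to hop.
      At hop: go left to fern.
        fern is a leaf — visit fern.
      At hop: go right to bay.
        bay is a leaf — visit bay.
      Visit hop.
    At mint: go right to ash.
      At ash: go left to ivy.
        At ivy: go left to lime.
          lime is a leaf — visit lime.
        At ivy: no right child.
        Visit ivy.
      At ash: go right to iris.
        iris is a leaf — visit iris.
      Visit ash.
    Visit mint.
  At moss: go right to fir.
    fir is a leaf — visit fir.
  Visit moss.
Visit kale.

daisy fern bay hop lime ivy iris ash mint fir moss kale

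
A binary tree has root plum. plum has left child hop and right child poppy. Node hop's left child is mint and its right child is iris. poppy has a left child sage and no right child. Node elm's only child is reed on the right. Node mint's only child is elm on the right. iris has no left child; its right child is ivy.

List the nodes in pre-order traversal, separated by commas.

plum, hop, mint, elm, reed, iris, ivy, poppy, sage

Pre-order visits the node, then its left subtree, then its right subtree.
Visit plum.
At plum: go left to hop.
  Visit hop.
  At hop: go left to mint.
    Visit mint.
    At mint: no left child.
    At mint: go right to elm.
      Visit elm.
      At elm: no left child.
      At elm: go right to reed.
        reed is a leaf — visit reed.
  At hop: go right to iris.
    Visit iris.
    At iris: no left child.
    At iris: go right to ivy.
      ivy is a leaf — visit ivy.
At plum: go right to poppy.
  Visit poppy.
  At poppy: go left to sage.
    sage is a leaf — visit sage.
  At poppy: no right child.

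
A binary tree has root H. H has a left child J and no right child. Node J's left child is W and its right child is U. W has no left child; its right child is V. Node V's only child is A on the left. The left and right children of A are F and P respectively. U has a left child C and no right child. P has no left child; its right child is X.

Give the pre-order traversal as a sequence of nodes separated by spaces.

Pre-order visits the node, then its left subtree, then its right subtree.
Visit H.
At H: go left to J.
  Visit J.
  At J: go left to W.
    Visit W.
    At W: no left child.
    At W: go right to V.
      Visit V.
      At V: go left to A.
        Visit A.
        At A: go left to F.
          F is a leaf — visit F.
        At A: go right to P.
          Visit P.
          At P: no left child.
          At P: go right to X.
            X is a leaf — visit X.
      At V: no right child.
  At J: go right to U.
    Visit U.
    At U: go left to C.
      C is a leaf — visit C.
    At U: no right child.
At H: no right child.

H J W V A F P X U C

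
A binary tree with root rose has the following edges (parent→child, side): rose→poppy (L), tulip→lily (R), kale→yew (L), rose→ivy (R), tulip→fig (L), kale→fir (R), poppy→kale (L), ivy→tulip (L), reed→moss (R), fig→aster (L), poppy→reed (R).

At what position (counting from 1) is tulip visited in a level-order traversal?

Level-order visits nodes level by level from the root, left to right within each level.
Level 0: rose
Level 1: poppy, ivy
Level 2: kale, reed, tulip
Level 3: yew, fir, moss, fig, lily
Level 4: aster
Full level-order sequence: rose, poppy, ivy, kale, reed, tulip, yew, fir, moss, fig, lily, aster.

6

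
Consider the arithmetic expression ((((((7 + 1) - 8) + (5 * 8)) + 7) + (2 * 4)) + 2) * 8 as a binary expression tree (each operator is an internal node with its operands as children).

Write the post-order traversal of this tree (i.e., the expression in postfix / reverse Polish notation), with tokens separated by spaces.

Post-order on an expression tree gives postfix notation: for each operator, emit left operand, right operand, then the operator.

7 1 + 8 - 5 8 * + 7 + 2 4 * + 2 + 8 *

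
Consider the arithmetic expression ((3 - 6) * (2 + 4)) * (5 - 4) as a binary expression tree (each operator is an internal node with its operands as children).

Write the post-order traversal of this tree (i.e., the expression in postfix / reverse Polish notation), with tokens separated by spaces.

Post-order on an expression tree gives postfix notation: for each operator, emit left operand, right operand, then the operator.

3 6 - 2 4 + * 5 4 - *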